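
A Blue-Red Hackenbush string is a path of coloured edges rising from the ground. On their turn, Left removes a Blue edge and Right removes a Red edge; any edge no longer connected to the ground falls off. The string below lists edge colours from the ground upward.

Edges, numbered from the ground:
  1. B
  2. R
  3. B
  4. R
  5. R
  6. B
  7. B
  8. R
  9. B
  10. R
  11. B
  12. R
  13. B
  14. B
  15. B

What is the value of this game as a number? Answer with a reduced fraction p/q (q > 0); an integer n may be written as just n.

Build v(s[:k]) for k = 1..15, string s = B R B R R B B R B R B R B B B.
1 of 15 · B · max L 0 · min R +∞ — 1
2 of 15 · BR · max L 0 · min R 1 — 1/2
3 of 15 · BRB · max L 1/2 · min R 1 — 3/4
4 of 15 · BRBR · max L 1/2 · min R 3/4 — 5/8
5 of 15 · BRBRR · max L 1/2 · min R 5/8 — 9/16
6 of 15 · BRBRRB · max L 9/16 · min R 5/8 — 19/32
7 of 15 · BRBRRBB · max L 19/32 · min R 5/8 — 39/64
8 of 15 · BRBRRBBR · max L 19/32 · min R 39/64 — 77/128
9 of 15 · BRBRRBBRB · max L 77/128 · min R 39/64 — 155/256
10 of 15 · BRBRRBBRBR · max L 77/128 · min R 155/256 — 309/512
11 of 15 · BRBRRBBRBRB · max L 309/512 · min R 155/256 — 619/1024
12 of 15 · BRBRRBBRBRBR · max L 309/512 · min R 619/1024 — 1237/2048
13 of 15 · BRBRRBBRBRBRB · max L 1237/2048 · min R 619/1024 — 2475/4096
14 of 15 · BRBRRBBRBRBRBB · max L 2475/4096 · min R 619/1024 — 4951/8192
15 of 15 · BRBRRBBRBRBRBBB · max L 4951/8192 · min R 619/1024 — 9903/16384

9903/16384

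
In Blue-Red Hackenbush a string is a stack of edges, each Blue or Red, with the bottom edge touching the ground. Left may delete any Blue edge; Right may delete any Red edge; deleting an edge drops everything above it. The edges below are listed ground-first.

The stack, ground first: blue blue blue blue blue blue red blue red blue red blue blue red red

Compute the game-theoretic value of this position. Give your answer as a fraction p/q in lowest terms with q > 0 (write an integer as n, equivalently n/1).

Prefix values for blue blue blue blue blue blue red blue red blue red blue blue red red via {L|R} + simplicity:
G(b) = { 0 | none } ⇒ 1
G(bb) = { 0, 1 | none } ⇒ 2
G(bbb) = { 0, 1, 2 | none } ⇒ 3
G(bbbb) = { 0, 1, 2, 3 | none } ⇒ 4
G(bbbbb) = { 0, 1, 2, 3, 4 | none } ⇒ 5
G(bbbbbb) = { 0, 1, 2, 3, 4, 5 | none } ⇒ 6
G(bbbbbbr) = { 0, 1, 2, 3, 4, 5 | 6 } ⇒ 11/2
G(bbbbbbrb) = { 0, 1, 2, 3, 4, 5, 11/2 | 6 } ⇒ 23/4
G(bbbbbbrbr) = { 0, 1, 2, 3, 4, 5, 11/2 | 23/4, 6 } ⇒ 45/8
G(bbbbbbrbrb) = { 0, 1, 2, 3, 4, 5, 11/2, 45/8 | 23/4, 6 } ⇒ 91/16
G(bbbbbbrbrbr) = { 0, 1, 2, 3, 4, 5, 11/2, 45/8 | 91/16, 23/4, 6 } ⇒ 181/32
G(bbbbbbrbrbrb) = { 0, 1, 2, 3, 4, 5, 11/2, 45/8, 181/32 | 91/16, 23/4, 6 } ⇒ 363/64
G(bbbbbbrbrbrbb) = { 0, 1, 2, 3, 4, 5, 11/2, 45/8, 181/32, 363/64 | 91/16, 23/4, 6 } ⇒ 727/128
G(bbbbbbrbrbrbbr) = { 0, 1, 2, 3, 4, 5, 11/2, 45/8, 181/32, 363/64 | 727/128, 91/16, 23/4, 6 } ⇒ 1453/256
G(bbbbbbrbrbrbbrr) = { 0, 1, 2, 3, 4, 5, 11/2, 45/8, 181/32, 363/64 | 1453/256, 727/128, 91/16, 23/4, 6 } ⇒ 2905/512

2905/512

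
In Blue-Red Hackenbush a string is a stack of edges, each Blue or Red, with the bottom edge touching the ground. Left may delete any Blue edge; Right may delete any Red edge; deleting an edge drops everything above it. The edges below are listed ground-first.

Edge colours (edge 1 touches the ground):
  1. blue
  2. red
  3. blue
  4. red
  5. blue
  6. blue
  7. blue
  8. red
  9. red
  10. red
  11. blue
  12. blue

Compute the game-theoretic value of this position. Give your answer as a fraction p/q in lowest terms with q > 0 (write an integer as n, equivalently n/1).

Prefix values for blue red blue red blue blue blue red red red blue blue via {L|R} + simplicity:
G(b) = { 0 |  } -> 1
G(br) = { 0 | 1 } -> 1/2
G(brb) = { 0, 1/2 | 1 } -> 3/4
G(brbr) = { 0, 1/2 | 3/4, 1 } -> 5/8
G(brbrb) = { 0, 1/2, 5/8 | 3/4, 1 } -> 11/16
G(brbrbb) = { 0, 1/2, 5/8, 11/16 | 3/4, 1 } -> 23/32
G(brbrbbb) = { 0, 1/2, 5/8, 11/16, 23/32 | 3/4, 1 } -> 47/64
G(brbrbbbr) = { 0, 1/2, 5/8, 11/16, 23/32 | 47/64, 3/4, 1 } -> 93/128
G(brbrbbbrr) = { 0, 1/2, 5/8, 11/16, 23/32 | 93/128, 47/64, 3/4, 1 } -> 185/256
G(brbrbbbrrr) = { 0, 1/2, 5/8, 11/16, 23/32 | 185/256, 93/128, 47/64, 3/4, 1 } -> 369/512
G(brbrbbbrrrb) = { 0, 1/2, 5/8, 11/16, 23/32, 369/512 | 185/256, 93/128, 47/64, 3/4, 1 } -> 739/1024
G(brbrbbbrrrbb) = { 0, 1/2, 5/8, 11/16, 23/32, 369/512, 739/1024 | 185/256, 93/128, 47/64, 3/4, 1 } -> 1479/2048

1479/2048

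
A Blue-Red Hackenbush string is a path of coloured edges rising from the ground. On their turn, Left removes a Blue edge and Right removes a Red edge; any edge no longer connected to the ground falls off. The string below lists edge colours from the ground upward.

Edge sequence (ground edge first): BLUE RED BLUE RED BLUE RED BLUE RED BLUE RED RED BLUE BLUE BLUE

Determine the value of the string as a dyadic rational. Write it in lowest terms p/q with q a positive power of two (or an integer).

1 of 14 · B · max L 0 · min R +∞ → 1
2 of 14 · BR · max L 0 · min R 1 → 1/2
3 of 14 · BRB · max L 1/2 · min R 1 → 3/4
4 of 14 · BRBR · max L 1/2 · min R 3/4 → 5/8
5 of 14 · BRBRB · max L 5/8 · min R 3/4 → 11/16
6 of 14 · BRBRBR · max L 5/8 · min R 11/16 → 21/32
7 of 14 · BRBRBRB · max L 21/32 · min R 11/16 → 43/64
8 of 14 · BRBRBRBR · max L 21/32 · min R 43/64 → 85/128
9 of 14 · BRBRBRBRB · max L 85/128 · min R 43/64 → 171/256
10 of 14 · BRBRBRBRBR · max L 85/128 · min R 171/256 → 341/512
11 of 14 · BRBRBRBRBRR · max L 85/128 · min R 341/512 → 681/1024
12 of 14 · BRBRBRBRBRRB · max L 681/1024 · min R 341/512 → 1363/2048
13 of 14 · BRBRBRBRBRRBB · max L 1363/2048 · min R 341/512 → 2727/4096
14 of 14 · BRBRBRBRBRRBBB · max L 2727/4096 · min R 341/512 → 5455/8192

5455/8192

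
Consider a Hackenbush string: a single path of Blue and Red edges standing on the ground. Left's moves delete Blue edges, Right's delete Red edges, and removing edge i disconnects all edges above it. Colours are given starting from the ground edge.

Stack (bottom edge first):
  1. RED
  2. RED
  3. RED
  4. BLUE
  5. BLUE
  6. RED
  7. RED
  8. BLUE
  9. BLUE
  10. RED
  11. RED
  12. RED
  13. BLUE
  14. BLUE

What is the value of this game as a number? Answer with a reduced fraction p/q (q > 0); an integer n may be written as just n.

Prefix values for RED RED RED BLUE BLUE RED RED BLUE BLUE RED RED RED BLUE BLUE via {L|R} + simplicity:
edge 1 of 14 (RED): { — | 0 } — -1
edge 2 of 14 (RED): { — | -1,0 } — -2
edge 3 of 14 (RED): { — | -2,-1,0 } — -3
edge 4 of 14 (BLUE): { -3 | -2,-1,0 } — -5/2
edge 5 of 14 (BLUE): { -3,-5/2 | -2,-1,0 } — -9/4
edge 6 of 14 (RED): { -3,-5/2 | -9/4,-2,-1,0 } — -19/8
edge 7 of 14 (RED): { -3,-5/2 | -19/8,-9/4,-2,-1,0 } — -39/16
edge 8 of 14 (BLUE): { -3,-5/2,-39/16 | -19/8,-9/4,-2,-1,0 } — -77/32
edge 9 of 14 (BLUE): { -3,-5/2,-39/16,-77/32 | -19/8,-9/4,-2,-1,0 } — -153/64
edge 10 of 14 (RED): { -3,-5/2,-39/16,-77/32 | -153/64,-19/8,-9/4,-2,-1,0 } — -307/128
edge 11 of 14 (RED): { -3,-5/2,-39/16,-77/32 | -307/128,-153/64,-19/8,-9/4,-2,-1,0 } — -615/256
edge 12 of 14 (RED): { -3,-5/2,-39/16,-77/32 | -615/256,-307/128,-153/64,-19/8,-9/4,-2,-1,0 } — -1231/512
edge 13 of 14 (BLUE): { -3,-5/2,-39/16,-77/32,-1231/512 | -615/256,-307/128,-153/64,-19/8,-9/4,-2,-1,0 } — -2461/1024
edge 14 of 14 (BLUE): { -3,-5/2,-39/16,-77/32,-1231/512,-2461/1024 | -615/256,-307/128,-153/64,-19/8,-9/4,-2,-1,0 } — -4921/2048

-4921/2048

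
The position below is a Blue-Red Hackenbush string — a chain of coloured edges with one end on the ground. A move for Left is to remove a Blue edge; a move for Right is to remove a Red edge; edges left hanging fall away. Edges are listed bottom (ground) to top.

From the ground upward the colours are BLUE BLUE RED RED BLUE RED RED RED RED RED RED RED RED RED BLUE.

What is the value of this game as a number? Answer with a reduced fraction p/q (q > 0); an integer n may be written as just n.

10243/8192

step 1: add BLUE to get B; options L={ 0 } R={ · } -> 1
step 2: add BLUE to get BB; options L={ 0,1 } R={ · } -> 2
step 3: add RED to get BBR; options L={ 0,1 } R={ 2 } -> 3/2
step 4: add RED to get BBRR; options L={ 0,1 } R={ 3/2,2 } -> 5/4
step 5: add BLUE to get BBRRB; options L={ 0,1,5/4 } R={ 3/2,2 } -> 11/8
step 6: add RED to get BBRRBR; options L={ 0,1,5/4 } R={ 11/8,3/2,2 } -> 21/16
step 7: add RED to get BBRRBRR; options L={ 0,1,5/4 } R={ 21/16,11/8,3/2,2 } -> 41/32
step 8: add RED to get BBRRBRRR; options L={ 0,1,5/4 } R={ 41/32,21/16,11/8,3/2,2 } -> 81/64
step 9: add RED to get BBRRBRRRR; options L={ 0,1,5/4 } R={ 81/64,41/32,21/16,11/8,3/2,2 } -> 161/128
step 10: add RED to get BBRRBRRRRR; options L={ 0,1,5/4 } R={ 161/128,81/64,41/32,21/16,11/8,3/2,2 } -> 321/256
step 11: add RED to get BBRRBRRRRRR; options L={ 0,1,5/4 } R={ 321/256,161/128,81/64,41/32,21/16,11/8,3/2,2 } -> 641/512
step 12: add RED to get BBRRBRRRRRRR; options L={ 0,1,5/4 } R={ 641/512,321/256,161/128,81/64,41/32,21/16,11/8,3/2,2 } -> 1281/1024
step 13: add RED to get BBRRBRRRRRRRR; options L={ 0,1,5/4 } R={ 1281/1024,641/512,321/256,161/128,81/64,41/32,21/16,11/8,3/2,2 } -> 2561/2048
step 14: add RED to get BBRRBRRRRRRRRR; options L={ 0,1,5/4 } R={ 2561/2048,1281/1024,641/512,321/256,161/128,81/64,41/32,21/16,11/8,3/2,2 } -> 5121/4096
step 15: add BLUE to get BBRRBRRRRRRRRRB; options L={ 0,1,5/4,5121/4096 } R={ 2561/2048,1281/1024,641/512,321/256,161/128,81/64,41/32,21/16,11/8,3/2,2 } -> 10243/8192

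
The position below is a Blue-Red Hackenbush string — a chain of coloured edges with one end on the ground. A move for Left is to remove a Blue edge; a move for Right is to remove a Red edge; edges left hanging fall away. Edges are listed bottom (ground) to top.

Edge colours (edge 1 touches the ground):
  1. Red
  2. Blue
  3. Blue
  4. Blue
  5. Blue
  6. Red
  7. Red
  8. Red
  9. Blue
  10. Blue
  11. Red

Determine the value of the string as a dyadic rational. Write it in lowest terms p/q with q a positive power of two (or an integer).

step 1: add Red to get R; options L={ (no moves) } R={ 0 } so -1
step 2: add Blue to get RB; options L={ -1 } R={ 0 } so -1/2
step 3: add Blue to get RBB; options L={ -1, -1/2 } R={ 0 } so -1/4
step 4: add Blue to get RBBB; options L={ -1, -1/2, -1/4 } R={ 0 } so -1/8
step 5: add Blue to get RBBBB; options L={ -1, -1/2, -1/4, -1/8 } R={ 0 } so -1/16
step 6: add Red to get RBBBBR; options L={ -1, -1/2, -1/4, -1/8 } R={ -1/16, 0 } so -3/32
step 7: add Red to get RBBBBRR; options L={ -1, -1/2, -1/4, -1/8 } R={ -3/32, -1/16, 0 } so -7/64
step 8: add Red to get RBBBBRRR; options L={ -1, -1/2, -1/4, -1/8 } R={ -7/64, -3/32, -1/16, 0 } so -15/128
step 9: add Blue to get RBBBBRRRB; options L={ -1, -1/2, -1/4, -1/8, -15/128 } R={ -7/64, -3/32, -1/16, 0 } so -29/256
step 10: add Blue to get RBBBBRRRBB; options L={ -1, -1/2, -1/4, -1/8, -15/128, -29/256 } R={ -7/64, -3/32, -1/16, 0 } so -57/512
step 11: add Red to get RBBBBRRRBBR; options L={ -1, -1/2, -1/4, -1/8, -15/128, -29/256 } R={ -57/512, -7/64, -3/32, -1/16, 0 } so -115/1024

-115/1024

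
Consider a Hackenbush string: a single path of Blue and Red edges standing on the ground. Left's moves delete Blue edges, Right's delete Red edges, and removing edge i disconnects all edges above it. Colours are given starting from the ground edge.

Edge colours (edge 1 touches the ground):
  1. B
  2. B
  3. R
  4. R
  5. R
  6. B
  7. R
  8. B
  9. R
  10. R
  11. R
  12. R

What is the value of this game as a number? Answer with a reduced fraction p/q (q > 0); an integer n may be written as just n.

val(B) = { 0 | none } gives 1
val(BB) = { 0; 1 | none } gives 2
val(BBR) = { 0; 1 | 2 } gives 3/2
val(BBRR) = { 0; 1 | 3/2; 2 } gives 5/4
val(BBRRR) = { 0; 1 | 5/4; 3/2; 2 } gives 9/8
val(BBRRRB) = { 0; 1; 9/8 | 5/4; 3/2; 2 } gives 19/16
val(BBRRRBR) = { 0; 1; 9/8 | 19/16; 5/4; 3/2; 2 } gives 37/32
val(BBRRRBRB) = { 0; 1; 9/8; 37/32 | 19/16; 5/4; 3/2; 2 } gives 75/64
val(BBRRRBRBR) = { 0; 1; 9/8; 37/32 | 75/64; 19/16; 5/4; 3/2; 2 } gives 149/128
val(BBRRRBRBRR) = { 0; 1; 9/8; 37/32 | 149/128; 75/64; 19/16; 5/4; 3/2; 2 } gives 297/256
val(BBRRRBRBRRR) = { 0; 1; 9/8; 37/32 | 297/256; 149/128; 75/64; 19/16; 5/4; 3/2; 2 } gives 593/512
val(BBRRRBRBRRRR) = { 0; 1; 9/8; 37/32 | 593/512; 297/256; 149/128; 75/64; 19/16; 5/4; 3/2; 2 } gives 1185/1024

1185/1024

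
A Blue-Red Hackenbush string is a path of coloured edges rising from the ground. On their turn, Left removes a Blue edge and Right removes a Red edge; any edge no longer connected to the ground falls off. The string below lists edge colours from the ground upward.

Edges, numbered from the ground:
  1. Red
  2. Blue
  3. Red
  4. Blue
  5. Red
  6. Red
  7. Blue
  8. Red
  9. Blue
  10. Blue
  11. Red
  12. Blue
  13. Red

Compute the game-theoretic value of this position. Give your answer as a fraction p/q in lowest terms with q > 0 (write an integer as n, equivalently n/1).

step 1: add Red to get R; options L={ (no moves) } R={ 0 } ⇒ -1
step 2: add Blue to get RB; options L={ -1 } R={ 0 } ⇒ -1/2
step 3: add Red to get RBR; options L={ -1 } R={ -1/2; 0 } ⇒ -3/4
step 4: add Blue to get RBRB; options L={ -1; -3/4 } R={ -1/2; 0 } ⇒ -5/8
step 5: add Red to get RBRBR; options L={ -1; -3/4 } R={ -5/8; -1/2; 0 } ⇒ -11/16
step 6: add Red to get RBRBRR; options L={ -1; -3/4 } R={ -11/16; -5/8; -1/2; 0 } ⇒ -23/32
step 7: add Blue to get RBRBRRB; options L={ -1; -3/4; -23/32 } R={ -11/16; -5/8; -1/2; 0 } ⇒ -45/64
step 8: add Red to get RBRBRRBR; options L={ -1; -3/4; -23/32 } R={ -45/64; -11/16; -5/8; -1/2; 0 } ⇒ -91/128
step 9: add Blue to get RBRBRRBRB; options L={ -1; -3/4; -23/32; -91/128 } R={ -45/64; -11/16; -5/8; -1/2; 0 } ⇒ -181/256
step 10: add Blue to get RBRBRRBRBB; options L={ -1; -3/4; -23/32; -91/128; -181/256 } R={ -45/64; -11/16; -5/8; -1/2; 0 } ⇒ -361/512
step 11: add Red to get RBRBRRBRBBR; options L={ -1; -3/4; -23/32; -91/128; -181/256 } R={ -361/512; -45/64; -11/16; -5/8; -1/2; 0 } ⇒ -723/1024
step 12: add Blue to get RBRBRRBRBBRB; options L={ -1; -3/4; -23/32; -91/128; -181/256; -723/1024 } R={ -361/512; -45/64; -11/16; -5/8; -1/2; 0 } ⇒ -1445/2048
step 13: add Red to get RBRBRRBRBBRBR; options L={ -1; -3/4; -23/32; -91/128; -181/256; -723/1024 } R={ -1445/2048; -361/512; -45/64; -11/16; -5/8; -1/2; 0 } ⇒ -2891/4096

-2891/4096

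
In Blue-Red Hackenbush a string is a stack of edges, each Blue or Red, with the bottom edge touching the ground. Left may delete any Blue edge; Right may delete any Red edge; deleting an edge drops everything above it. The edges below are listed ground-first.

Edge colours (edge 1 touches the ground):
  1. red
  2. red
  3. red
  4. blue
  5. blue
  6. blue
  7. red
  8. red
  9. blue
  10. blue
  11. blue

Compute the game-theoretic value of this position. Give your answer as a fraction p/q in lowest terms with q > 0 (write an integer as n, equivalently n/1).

g(r) = { ∅ | 0 } so -1
g(rr) = { ∅ | -1,0 } so -2
g(rrr) = { ∅ | -2,-1,0 } so -3
g(rrrb) = { -3 | -2,-1,0 } so -5/2
g(rrrbb) = { -3,-5/2 | -2,-1,0 } so -9/4
g(rrrbbb) = { -3,-5/2,-9/4 | -2,-1,0 } so -17/8
g(rrrbbbr) = { -3,-5/2,-9/4 | -17/8,-2,-1,0 } so -35/16
g(rrrbbbrr) = { -3,-5/2,-9/4 | -35/16,-17/8,-2,-1,0 } so -71/32
g(rrrbbbrrb) = { -3,-5/2,-9/4,-71/32 | -35/16,-17/8,-2,-1,0 } so -141/64
g(rrrbbbrrbb) = { -3,-5/2,-9/4,-71/32,-141/64 | -35/16,-17/8,-2,-1,0 } so -281/128
g(rrrbbbrrbbb) = { -3,-5/2,-9/4,-71/32,-141/64,-281/128 | -35/16,-17/8,-2,-1,0 } so -561/256

-561/256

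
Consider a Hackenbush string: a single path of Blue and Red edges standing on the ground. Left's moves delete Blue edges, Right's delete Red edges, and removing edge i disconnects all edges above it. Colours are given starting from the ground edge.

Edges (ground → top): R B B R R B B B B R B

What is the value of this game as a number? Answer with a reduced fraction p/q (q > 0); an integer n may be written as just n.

edge 1 of 11 (R): { none | 0 } — -1
edge 2 of 11 (B): { -1 | 0 } — -1/2
edge 3 of 11 (B): { -1, -1/2 | 0 } — -1/4
edge 4 of 11 (R): { -1, -1/2 | -1/4, 0 } — -3/8
edge 5 of 11 (R): { -1, -1/2 | -3/8, -1/4, 0 } — -7/16
edge 6 of 11 (B): { -1, -1/2, -7/16 | -3/8, -1/4, 0 } — -13/32
edge 7 of 11 (B): { -1, -1/2, -7/16, -13/32 | -3/8, -1/4, 0 } — -25/64
edge 8 of 11 (B): { -1, -1/2, -7/16, -13/32, -25/64 | -3/8, -1/4, 0 } — -49/128
edge 9 of 11 (B): { -1, -1/2, -7/16, -13/32, -25/64, -49/128 | -3/8, -1/4, 0 } — -97/256
edge 10 of 11 (R): { -1, -1/2, -7/16, -13/32, -25/64, -49/128 | -97/256, -3/8, -1/4, 0 } — -195/512
edge 11 of 11 (B): { -1, -1/2, -7/16, -13/32, -25/64, -49/128, -195/512 | -97/256, -3/8, -1/4, 0 } — -389/1024

-389/1024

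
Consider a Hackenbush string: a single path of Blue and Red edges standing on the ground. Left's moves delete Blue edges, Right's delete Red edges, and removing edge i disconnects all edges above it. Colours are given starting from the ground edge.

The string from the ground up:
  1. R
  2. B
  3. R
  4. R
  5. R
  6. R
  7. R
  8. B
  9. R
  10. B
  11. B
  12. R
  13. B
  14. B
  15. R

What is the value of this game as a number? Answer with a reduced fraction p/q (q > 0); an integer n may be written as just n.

1 of 15 · R · max L −∞ · min R 0 => -1
2 of 15 · RB · max L -1 · min R 0 => -1/2
3 of 15 · RBR · max L -1 · min R -1/2 => -3/4
4 of 15 · RBRR · max L -1 · min R -3/4 => -7/8
5 of 15 · RBRRR · max L -1 · min R -7/8 => -15/16
6 of 15 · RBRRRR · max L -1 · min R -15/16 => -31/32
7 of 15 · RBRRRRR · max L -1 · min R -31/32 => -63/64
8 of 15 · RBRRRRRB · max L -63/64 · min R -31/32 => -125/128
9 of 15 · RBRRRRRBR · max L -63/64 · min R -125/128 => -251/256
10 of 15 · RBRRRRRBRB · max L -251/256 · min R -125/128 => -501/512
11 of 15 · RBRRRRRBRBB · max L -501/512 · min R -125/128 => -1001/1024
12 of 15 · RBRRRRRBRBBR · max L -501/512 · min R -1001/1024 => -2003/2048
13 of 15 · RBRRRRRBRBBRB · max L -2003/2048 · min R -1001/1024 => -4005/4096
14 of 15 · RBRRRRRBRBBRBB · max L -4005/4096 · min R -1001/1024 => -8009/8192
15 of 15 · RBRRRRRBRBBRBBR · max L -4005/4096 · min R -8009/8192 => -16019/16384

-16019/16384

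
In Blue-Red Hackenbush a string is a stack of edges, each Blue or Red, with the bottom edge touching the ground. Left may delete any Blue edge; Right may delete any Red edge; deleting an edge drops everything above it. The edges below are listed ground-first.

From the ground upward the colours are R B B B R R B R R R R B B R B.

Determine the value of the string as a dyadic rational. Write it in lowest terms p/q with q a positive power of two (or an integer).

-3557/16384

Recurse on prefixes of the 15-edge string R B B B R R B R R R R B B R B:
g(R) = {  | 0 } so -1
g(RB) = { -1 | 0 } so -1/2
g(RBB) = { -1, -1/2 | 0 } so -1/4
g(RBBB) = { -1, -1/2, -1/4 | 0 } so -1/8
g(RBBBR) = { -1, -1/2, -1/4 | -1/8, 0 } so -3/16
g(RBBBRR) = { -1, -1/2, -1/4 | -3/16, -1/8, 0 } so -7/32
g(RBBBRRB) = { -1, -1/2, -1/4, -7/32 | -3/16, -1/8, 0 } so -13/64
g(RBBBRRBR) = { -1, -1/2, -1/4, -7/32 | -13/64, -3/16, -1/8, 0 } so -27/128
g(RBBBRRBRR) = { -1, -1/2, -1/4, -7/32 | -27/128, -13/64, -3/16, -1/8, 0 } so -55/256
g(RBBBRRBRRR) = { -1, -1/2, -1/4, -7/32 | -55/256, -27/128, -13/64, -3/16, -1/8, 0 } so -111/512
g(RBBBRRBRRRR) = { -1, -1/2, -1/4, -7/32 | -111/512, -55/256, -27/128, -13/64, -3/16, -1/8, 0 } so -223/1024
g(RBBBRRBRRRRB) = { -1, -1/2, -1/4, -7/32, -223/1024 | -111/512, -55/256, -27/128, -13/64, -3/16, -1/8, 0 } so -445/2048
g(RBBBRRBRRRRBB) = { -1, -1/2, -1/4, -7/32, -223/1024, -445/2048 | -111/512, -55/256, -27/128, -13/64, -3/16, -1/8, 0 } so -889/4096
g(RBBBRRBRRRRBBR) = { -1, -1/2, -1/4, -7/32, -223/1024, -445/2048 | -889/4096, -111/512, -55/256, -27/128, -13/64, -3/16, -1/8, 0 } so -1779/8192
g(RBBBRRBRRRRBBRB) = { -1, -1/2, -1/4, -7/32, -223/1024, -445/2048, -1779/8192 | -889/4096, -111/512, -55/256, -27/128, -13/64, -3/16, -1/8, 0 } so -3557/16384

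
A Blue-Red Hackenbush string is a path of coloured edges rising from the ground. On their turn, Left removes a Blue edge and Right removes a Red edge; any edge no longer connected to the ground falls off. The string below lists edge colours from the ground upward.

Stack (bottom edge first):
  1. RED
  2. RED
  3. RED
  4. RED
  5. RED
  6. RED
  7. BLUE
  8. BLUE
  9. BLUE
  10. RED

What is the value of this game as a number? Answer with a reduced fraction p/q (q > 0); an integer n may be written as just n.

-83/16

1 of 10 · R · max L −∞ · min R 0 → -1
2 of 10 · RR · max L −∞ · min R -1 → -2
3 of 10 · RRR · max L −∞ · min R -2 → -3
4 of 10 · RRRR · max L −∞ · min R -3 → -4
5 of 10 · RRRRR · max L −∞ · min R -4 → -5
6 of 10 · RRRRRR · max L −∞ · min R -5 → -6
7 of 10 · RRRRRRB · max L -6 · min R -5 → -11/2
8 of 10 · RRRRRRBB · max L -11/2 · min R -5 → -21/4
9 of 10 · RRRRRRBBB · max L -21/4 · min R -5 → -41/8
10 of 10 · RRRRRRBBBR · max L -21/4 · min R -41/8 → -83/16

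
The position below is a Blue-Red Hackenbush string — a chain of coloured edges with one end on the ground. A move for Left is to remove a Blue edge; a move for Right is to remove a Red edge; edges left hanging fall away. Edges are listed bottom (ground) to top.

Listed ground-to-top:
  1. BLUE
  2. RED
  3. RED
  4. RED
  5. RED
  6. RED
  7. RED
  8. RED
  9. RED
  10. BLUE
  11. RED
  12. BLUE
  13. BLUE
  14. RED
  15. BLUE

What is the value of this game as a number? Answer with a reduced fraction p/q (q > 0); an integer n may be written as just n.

edge 1 of 15 (BLUE): { 0 | — } -> 1
edge 2 of 15 (RED): { 0 | 1 } -> 1/2
edge 3 of 15 (RED): { 0 | 1/2 1 } -> 1/4
edge 4 of 15 (RED): { 0 | 1/4 1/2 1 } -> 1/8
edge 5 of 15 (RED): { 0 | 1/8 1/4 1/2 1 } -> 1/16
edge 6 of 15 (RED): { 0 | 1/16 1/8 1/4 1/2 1 } -> 1/32
edge 7 of 15 (RED): { 0 | 1/32 1/16 1/8 1/4 1/2 1 } -> 1/64
edge 8 of 15 (RED): { 0 | 1/64 1/32 1/16 1/8 1/4 1/2 1 } -> 1/128
edge 9 of 15 (RED): { 0 | 1/128 1/64 1/32 1/16 1/8 1/4 1/2 1 } -> 1/256
edge 10 of 15 (BLUE): { 0 1/256 | 1/128 1/64 1/32 1/16 1/8 1/4 1/2 1 } -> 3/512
edge 11 of 15 (RED): { 0 1/256 | 3/512 1/128 1/64 1/32 1/16 1/8 1/4 1/2 1 } -> 5/1024
edge 12 of 15 (BLUE): { 0 1/256 5/1024 | 3/512 1/128 1/64 1/32 1/16 1/8 1/4 1/2 1 } -> 11/2048
edge 13 of 15 (BLUE): { 0 1/256 5/1024 11/2048 | 3/512 1/128 1/64 1/32 1/16 1/8 1/4 1/2 1 } -> 23/4096
edge 14 of 15 (RED): { 0 1/256 5/1024 11/2048 | 23/4096 3/512 1/128 1/64 1/32 1/16 1/8 1/4 1/2 1 } -> 45/8192
edge 15 of 15 (BLUE): { 0 1/256 5/1024 11/2048 45/8192 | 23/4096 3/512 1/128 1/64 1/32 1/16 1/8 1/4 1/2 1 } -> 91/16384

91/16384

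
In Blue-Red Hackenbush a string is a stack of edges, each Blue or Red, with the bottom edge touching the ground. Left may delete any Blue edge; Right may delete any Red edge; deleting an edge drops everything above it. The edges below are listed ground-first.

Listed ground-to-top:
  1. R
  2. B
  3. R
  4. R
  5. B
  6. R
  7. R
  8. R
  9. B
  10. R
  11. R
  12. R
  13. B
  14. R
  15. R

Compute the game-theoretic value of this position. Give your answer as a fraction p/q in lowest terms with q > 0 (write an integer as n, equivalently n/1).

-14199/16384

step 1: add R to get R; options L={ — } R={ 0 } → -1
step 2: add B to get RB; options L={ -1 } R={ 0 } → -1/2
step 3: add R to get RBR; options L={ -1 } R={ -1/2,0 } → -3/4
step 4: add R to get RBRR; options L={ -1 } R={ -3/4,-1/2,0 } → -7/8
step 5: add B to get RBRRB; options L={ -1,-7/8 } R={ -3/4,-1/2,0 } → -13/16
step 6: add R to get RBRRBR; options L={ -1,-7/8 } R={ -13/16,-3/4,-1/2,0 } → -27/32
step 7: add R to get RBRRBRR; options L={ -1,-7/8 } R={ -27/32,-13/16,-3/4,-1/2,0 } → -55/64
step 8: add R to get RBRRBRRR; options L={ -1,-7/8 } R={ -55/64,-27/32,-13/16,-3/4,-1/2,0 } → -111/128
step 9: add B to get RBRRBRRRB; options L={ -1,-7/8,-111/128 } R={ -55/64,-27/32,-13/16,-3/4,-1/2,0 } → -221/256
step 10: add R to get RBRRBRRRBR; options L={ -1,-7/8,-111/128 } R={ -221/256,-55/64,-27/32,-13/16,-3/4,-1/2,0 } → -443/512
step 11: add R to get RBRRBRRRBRR; options L={ -1,-7/8,-111/128 } R={ -443/512,-221/256,-55/64,-27/32,-13/16,-3/4,-1/2,0 } → -887/1024
step 12: add R to get RBRRBRRRBRRR; options L={ -1,-7/8,-111/128 } R={ -887/1024,-443/512,-221/256,-55/64,-27/32,-13/16,-3/4,-1/2,0 } → -1775/2048
step 13: add B to get RBRRBRRRBRRRB; options L={ -1,-7/8,-111/128,-1775/2048 } R={ -887/1024,-443/512,-221/256,-55/64,-27/32,-13/16,-3/4,-1/2,0 } → -3549/4096
step 14: add R to get RBRRBRRRBRRRBR; options L={ -1,-7/8,-111/128,-1775/2048 } R={ -3549/4096,-887/1024,-443/512,-221/256,-55/64,-27/32,-13/16,-3/4,-1/2,0 } → -7099/8192
step 15: add R to get RBRRBRRRBRRRBRR; options L={ -1,-7/8,-111/128,-1775/2048 } R={ -7099/8192,-3549/4096,-887/1024,-443/512,-221/256,-55/64,-27/32,-13/16,-3/4,-1/2,0 } → -14199/16384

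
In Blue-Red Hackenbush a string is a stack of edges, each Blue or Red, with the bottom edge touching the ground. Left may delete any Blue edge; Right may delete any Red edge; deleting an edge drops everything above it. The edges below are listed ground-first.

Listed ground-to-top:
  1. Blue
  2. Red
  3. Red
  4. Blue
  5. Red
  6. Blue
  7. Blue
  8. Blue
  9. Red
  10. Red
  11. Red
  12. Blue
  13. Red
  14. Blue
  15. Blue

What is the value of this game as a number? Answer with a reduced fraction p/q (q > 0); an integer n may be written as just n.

Build val(s[:k]) for k = 1..15, string s = Blue Red Red Blue Red Blue Blue Blue Red Red Red Blue Red Blue Blue.
step 1: add Blue to get B; options L={ 0 } R={ — } -> 1
step 2: add Red to get BR; options L={ 0 } R={ 1 } -> 1/2
step 3: add Red to get BRR; options L={ 0 } R={ 1/2 1 } -> 1/4
step 4: add Blue to get BRRB; options L={ 0 1/4 } R={ 1/2 1 } -> 3/8
step 5: add Red to get BRRBR; options L={ 0 1/4 } R={ 3/8 1/2 1 } -> 5/16
step 6: add Blue to get BRRBRB; options L={ 0 1/4 5/16 } R={ 3/8 1/2 1 } -> 11/32
step 7: add Blue to get BRRBRBB; options L={ 0 1/4 5/16 11/32 } R={ 3/8 1/2 1 } -> 23/64
step 8: add Blue to get BRRBRBBB; options L={ 0 1/4 5/16 11/32 23/64 } R={ 3/8 1/2 1 } -> 47/128
step 9: add Red to get BRRBRBBBR; options L={ 0 1/4 5/16 11/32 23/64 } R={ 47/128 3/8 1/2 1 } -> 93/256
step 10: add Red to get BRRBRBBBRR; options L={ 0 1/4 5/16 11/32 23/64 } R={ 93/256 47/128 3/8 1/2 1 } -> 185/512
step 11: add Red to get BRRBRBBBRRR; options L={ 0 1/4 5/16 11/32 23/64 } R={ 185/512 93/256 47/128 3/8 1/2 1 } -> 369/1024
step 12: add Blue to get BRRBRBBBRRRB; options L={ 0 1/4 5/16 11/32 23/64 369/1024 } R={ 185/512 93/256 47/128 3/8 1/2 1 } -> 739/2048
step 13: add Red to get BRRBRBBBRRRBR; options L={ 0 1/4 5/16 11/32 23/64 369/1024 } R={ 739/2048 185/512 93/256 47/128 3/8 1/2 1 } -> 1477/4096
step 14: add Blue to get BRRBRBBBRRRBRB; options L={ 0 1/4 5/16 11/32 23/64 369/1024 1477/4096 } R={ 739/2048 185/512 93/256 47/128 3/8 1/2 1 } -> 2955/8192
step 15: add Blue to get BRRBRBBBRRRBRBB; options L={ 0 1/4 5/16 11/32 23/64 369/1024 1477/4096 2955/8192 } R={ 739/2048 185/512 93/256 47/128 3/8 1/2 1 } -> 5911/16384

5911/16384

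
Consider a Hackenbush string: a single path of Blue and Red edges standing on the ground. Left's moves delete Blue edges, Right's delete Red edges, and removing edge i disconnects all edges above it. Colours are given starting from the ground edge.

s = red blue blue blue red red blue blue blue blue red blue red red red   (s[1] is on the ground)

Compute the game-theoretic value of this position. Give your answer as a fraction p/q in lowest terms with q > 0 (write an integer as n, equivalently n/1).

-3119/16384

Build val(s[:k]) for k = 1..15, string s = red blue blue blue red red blue blue blue blue red blue red red red.
val_1 [r]  L=[]  R=[0]  → -1
val_2 [rb]  L=[-1]  R=[0]  → -1/2
val_3 [rbb]  L=[-1 -1/2]  R=[0]  → -1/4
val_4 [rbbb]  L=[-1 -1/2 -1/4]  R=[0]  → -1/8
val_5 [rbbbr]  L=[-1 -1/2 -1/4]  R=[-1/8 0]  → -3/16
val_6 [rbbbrr]  L=[-1 -1/2 -1/4]  R=[-3/16 -1/8 0]  → -7/32
val_7 [rbbbrrb]  L=[-1 -1/2 -1/4 -7/32]  R=[-3/16 -1/8 0]  → -13/64
val_8 [rbbbrrbb]  L=[-1 -1/2 -1/4 -7/32 -13/64]  R=[-3/16 -1/8 0]  → -25/128
val_9 [rbbbrrbbb]  L=[-1 -1/2 -1/4 -7/32 -13/64 -25/128]  R=[-3/16 -1/8 0]  → -49/256
val_10 [rbbbrrbbbb]  L=[-1 -1/2 -1/4 -7/32 -13/64 -25/128 -49/256]  R=[-3/16 -1/8 0]  → -97/512
val_11 [rbbbrrbbbbr]  L=[-1 -1/2 -1/4 -7/32 -13/64 -25/128 -49/256]  R=[-97/512 -3/16 -1/8 0]  → -195/1024
val_12 [rbbbrrbbbbrb]  L=[-1 -1/2 -1/4 -7/32 -13/64 -25/128 -49/256 -195/1024]  R=[-97/512 -3/16 -1/8 0]  → -389/2048
val_13 [rbbbrrbbbbrbr]  L=[-1 -1/2 -1/4 -7/32 -13/64 -25/128 -49/256 -195/1024]  R=[-389/2048 -97/512 -3/16 -1/8 0]  → -779/4096
val_14 [rbbbrrbbbbrbrr]  L=[-1 -1/2 -1/4 -7/32 -13/64 -25/128 -49/256 -195/1024]  R=[-779/4096 -389/2048 -97/512 -3/16 -1/8 0]  → -1559/8192
val_15 [rbbbrrbbbbrbrrr]  L=[-1 -1/2 -1/4 -7/32 -13/64 -25/128 -49/256 -195/1024]  R=[-1559/8192 -779/4096 -389/2048 -97/512 -3/16 -1/8 0]  → -3119/16384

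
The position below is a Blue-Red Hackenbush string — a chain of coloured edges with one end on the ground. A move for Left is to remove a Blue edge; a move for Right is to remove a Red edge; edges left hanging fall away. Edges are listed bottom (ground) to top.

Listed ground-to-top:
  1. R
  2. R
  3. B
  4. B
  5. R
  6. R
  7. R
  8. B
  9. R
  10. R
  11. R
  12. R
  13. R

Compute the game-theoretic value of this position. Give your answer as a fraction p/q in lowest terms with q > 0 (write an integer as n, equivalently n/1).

-3007/2048

1 of 13 · R · max L −∞ · min R 0 gives -1
2 of 13 · RR · max L −∞ · min R -1 gives -2
3 of 13 · RRB · max L -2 · min R -1 gives -3/2
4 of 13 · RRBB · max L -3/2 · min R -1 gives -5/4
5 of 13 · RRBBR · max L -3/2 · min R -5/4 gives -11/8
6 of 13 · RRBBRR · max L -3/2 · min R -11/8 gives -23/16
7 of 13 · RRBBRRR · max L -3/2 · min R -23/16 gives -47/32
8 of 13 · RRBBRRRB · max L -47/32 · min R -23/16 gives -93/64
9 of 13 · RRBBRRRBR · max L -47/32 · min R -93/64 gives -187/128
10 of 13 · RRBBRRRBRR · max L -47/32 · min R -187/128 gives -375/256
11 of 13 · RRBBRRRBRRR · max L -47/32 · min R -375/256 gives -751/512
12 of 13 · RRBBRRRBRRRR · max L -47/32 · min R -751/512 gives -1503/1024
13 of 13 · RRBBRRRBRRRRR · max L -47/32 · min R -1503/1024 gives -3007/2048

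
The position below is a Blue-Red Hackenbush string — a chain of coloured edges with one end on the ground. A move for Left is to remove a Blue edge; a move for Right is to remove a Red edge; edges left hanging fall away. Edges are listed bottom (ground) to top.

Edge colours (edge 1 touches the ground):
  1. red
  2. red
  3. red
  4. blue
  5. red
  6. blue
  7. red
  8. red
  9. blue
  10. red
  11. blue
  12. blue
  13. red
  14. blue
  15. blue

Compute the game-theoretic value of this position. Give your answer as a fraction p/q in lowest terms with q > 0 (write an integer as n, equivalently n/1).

-11081/4096

Build value(s[:k]) for k = 1..15, string s = red red red blue red blue red red blue red blue blue red blue blue.
r: Left { ∅ }, Right { 0 } = simplest -1
rr: Left { ∅ }, Right { -1,0 } = simplest -2
rrr: Left { ∅ }, Right { -2,-1,0 } = simplest -3
rrrb: Left { -3 }, Right { -2,-1,0 } = simplest -5/2
rrrbr: Left { -3 }, Right { -5/2,-2,-1,0 } = simplest -11/4
rrrbrb: Left { -3,-11/4 }, Right { -5/2,-2,-1,0 } = simplest -21/8
rrrbrbr: Left { -3,-11/4 }, Right { -21/8,-5/2,-2,-1,0 } = simplest -43/16
rrrbrbrr: Left { -3,-11/4 }, Right { -43/16,-21/8,-5/2,-2,-1,0 } = simplest -87/32
rrrbrbrrb: Left { -3,-11/4,-87/32 }, Right { -43/16,-21/8,-5/2,-2,-1,0 } = simplest -173/64
rrrbrbrrbr: Left { -3,-11/4,-87/32 }, Right { -173/64,-43/16,-21/8,-5/2,-2,-1,0 } = simplest -347/128
rrrbrbrrbrb: Left { -3,-11/4,-87/32,-347/128 }, Right { -173/64,-43/16,-21/8,-5/2,-2,-1,0 } = simplest -693/256
rrrbrbrrbrbb: Left { -3,-11/4,-87/32,-347/128,-693/256 }, Right { -173/64,-43/16,-21/8,-5/2,-2,-1,0 } = simplest -1385/512
rrrbrbrrbrbbr: Left { -3,-11/4,-87/32,-347/128,-693/256 }, Right { -1385/512,-173/64,-43/16,-21/8,-5/2,-2,-1,0 } = simplest -2771/1024
rrrbrbrrbrbbrb: Left { -3,-11/4,-87/32,-347/128,-693/256,-2771/1024 }, Right { -1385/512,-173/64,-43/16,-21/8,-5/2,-2,-1,0 } = simplest -5541/2048
rrrbrbrrbrbbrbb: Left { -3,-11/4,-87/32,-347/128,-693/256,-2771/1024,-5541/2048 }, Right { -1385/512,-173/64,-43/16,-21/8,-5/2,-2,-1,0 } = simplest -11081/4096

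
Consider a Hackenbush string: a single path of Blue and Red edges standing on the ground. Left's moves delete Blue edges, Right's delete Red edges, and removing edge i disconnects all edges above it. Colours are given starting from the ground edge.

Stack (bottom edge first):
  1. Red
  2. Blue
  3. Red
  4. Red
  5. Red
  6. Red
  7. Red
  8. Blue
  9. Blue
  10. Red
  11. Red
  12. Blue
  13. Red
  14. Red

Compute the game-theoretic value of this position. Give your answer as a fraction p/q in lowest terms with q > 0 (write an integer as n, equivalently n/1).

-7991/8192

Build g(s[:k]) for k = 1..14, string s = Red Blue Red Red Red Red Red Blue Blue Red Red Blue Red Red.
step 1: add Red to get R; options L={ none } R={ 0 } => -1
step 2: add Blue to get RB; options L={ -1 } R={ 0 } => -1/2
step 3: add Red to get RBR; options L={ -1 } R={ -1/2, 0 } => -3/4
step 4: add Red to get RBRR; options L={ -1 } R={ -3/4, -1/2, 0 } => -7/8
step 5: add Red to get RBRRR; options L={ -1 } R={ -7/8, -3/4, -1/2, 0 } => -15/16
step 6: add Red to get RBRRRR; options L={ -1 } R={ -15/16, -7/8, -3/4, -1/2, 0 } => -31/32
step 7: add Red to get RBRRRRR; options L={ -1 } R={ -31/32, -15/16, -7/8, -3/4, -1/2, 0 } => -63/64
step 8: add Blue to get RBRRRRRB; options L={ -1, -63/64 } R={ -31/32, -15/16, -7/8, -3/4, -1/2, 0 } => -125/128
step 9: add Blue to get RBRRRRRBB; options L={ -1, -63/64, -125/128 } R={ -31/32, -15/16, -7/8, -3/4, -1/2, 0 } => -249/256
step 10: add Red to get RBRRRRRBBR; options L={ -1, -63/64, -125/128 } R={ -249/256, -31/32, -15/16, -7/8, -3/4, -1/2, 0 } => -499/512
step 11: add Red to get RBRRRRRBBRR; options L={ -1, -63/64, -125/128 } R={ -499/512, -249/256, -31/32, -15/16, -7/8, -3/4, -1/2, 0 } => -999/1024
step 12: add Blue to get RBRRRRRBBRRB; options L={ -1, -63/64, -125/128, -999/1024 } R={ -499/512, -249/256, -31/32, -15/16, -7/8, -3/4, -1/2, 0 } => -1997/2048
step 13: add Red to get RBRRRRRBBRRBR; options L={ -1, -63/64, -125/128, -999/1024 } R={ -1997/2048, -499/512, -249/256, -31/32, -15/16, -7/8, -3/4, -1/2, 0 } => -3995/4096
step 14: add Red to get RBRRRRRBBRRBRR; options L={ -1, -63/64, -125/128, -999/1024 } R={ -3995/4096, -1997/2048, -499/512, -249/256, -31/32, -15/16, -7/8, -3/4, -1/2, 0 } => -7991/8192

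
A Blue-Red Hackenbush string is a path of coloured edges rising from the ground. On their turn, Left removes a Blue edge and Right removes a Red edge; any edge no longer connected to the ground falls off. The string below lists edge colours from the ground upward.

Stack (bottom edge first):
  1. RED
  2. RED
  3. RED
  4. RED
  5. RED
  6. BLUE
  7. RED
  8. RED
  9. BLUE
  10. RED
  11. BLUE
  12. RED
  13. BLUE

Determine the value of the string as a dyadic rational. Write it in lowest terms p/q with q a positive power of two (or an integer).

edge 1 of 13 (RED): { — | 0 } = -1
edge 2 of 13 (RED): { — | -1, 0 } = -2
edge 3 of 13 (RED): { — | -2, -1, 0 } = -3
edge 4 of 13 (RED): { — | -3, -2, -1, 0 } = -4
edge 5 of 13 (RED): { — | -4, -3, -2, -1, 0 } = -5
edge 6 of 13 (BLUE): { -5 | -4, -3, -2, -1, 0 } = -9/2
edge 7 of 13 (RED): { -5 | -9/2, -4, -3, -2, -1, 0 } = -19/4
edge 8 of 13 (RED): { -5 | -19/4, -9/2, -4, -3, -2, -1, 0 } = -39/8
edge 9 of 13 (BLUE): { -5, -39/8 | -19/4, -9/2, -4, -3, -2, -1, 0 } = -77/16
edge 10 of 13 (RED): { -5, -39/8 | -77/16, -19/4, -9/2, -4, -3, -2, -1, 0 } = -155/32
edge 11 of 13 (BLUE): { -5, -39/8, -155/32 | -77/16, -19/4, -9/2, -4, -3, -2, -1, 0 } = -309/64
edge 12 of 13 (RED): { -5, -39/8, -155/32 | -309/64, -77/16, -19/4, -9/2, -4, -3, -2, -1, 0 } = -619/128
edge 13 of 13 (BLUE): { -5, -39/8, -155/32, -619/128 | -309/64, -77/16, -19/4, -9/2, -4, -3, -2, -1, 0 } = -1237/256

-1237/256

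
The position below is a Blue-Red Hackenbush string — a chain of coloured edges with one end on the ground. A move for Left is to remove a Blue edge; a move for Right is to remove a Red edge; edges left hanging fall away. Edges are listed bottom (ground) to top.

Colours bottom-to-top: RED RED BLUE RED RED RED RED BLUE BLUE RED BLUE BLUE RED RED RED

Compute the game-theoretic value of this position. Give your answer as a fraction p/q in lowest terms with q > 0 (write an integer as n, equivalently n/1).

Build G(s[:k]) for k = 1..15, string s = RED RED BLUE RED RED RED RED BLUE BLUE RED BLUE BLUE RED RED RED.
edge 1 of 15 (RED): { none | 0 } so -1
edge 2 of 15 (RED): { none | -1 0 } so -2
edge 3 of 15 (BLUE): { -2 | -1 0 } so -3/2
edge 4 of 15 (RED): { -2 | -3/2 -1 0 } so -7/4
edge 5 of 15 (RED): { -2 | -7/4 -3/2 -1 0 } so -15/8
edge 6 of 15 (RED): { -2 | -15/8 -7/4 -3/2 -1 0 } so -31/16
edge 7 of 15 (RED): { -2 | -31/16 -15/8 -7/4 -3/2 -1 0 } so -63/32
edge 8 of 15 (BLUE): { -2 -63/32 | -31/16 -15/8 -7/4 -3/2 -1 0 } so -125/64
edge 9 of 15 (BLUE): { -2 -63/32 -125/64 | -31/16 -15/8 -7/4 -3/2 -1 0 } so -249/128
edge 10 of 15 (RED): { -2 -63/32 -125/64 | -249/128 -31/16 -15/8 -7/4 -3/2 -1 0 } so -499/256
edge 11 of 15 (BLUE): { -2 -63/32 -125/64 -499/256 | -249/128 -31/16 -15/8 -7/4 -3/2 -1 0 } so -997/512
edge 12 of 15 (BLUE): { -2 -63/32 -125/64 -499/256 -997/512 | -249/128 -31/16 -15/8 -7/4 -3/2 -1 0 } so -1993/1024
edge 13 of 15 (RED): { -2 -63/32 -125/64 -499/256 -997/512 | -1993/1024 -249/128 -31/16 -15/8 -7/4 -3/2 -1 0 } so -3987/2048
edge 14 of 15 (RED): { -2 -63/32 -125/64 -499/256 -997/512 | -3987/2048 -1993/1024 -249/128 -31/16 -15/8 -7/4 -3/2 -1 0 } so -7975/4096
edge 15 of 15 (RED): { -2 -63/32 -125/64 -499/256 -997/512 | -7975/4096 -3987/2048 -1993/1024 -249/128 -31/16 -15/8 -7/4 -3/2 -1 0 } so -15951/8192

-15951/8192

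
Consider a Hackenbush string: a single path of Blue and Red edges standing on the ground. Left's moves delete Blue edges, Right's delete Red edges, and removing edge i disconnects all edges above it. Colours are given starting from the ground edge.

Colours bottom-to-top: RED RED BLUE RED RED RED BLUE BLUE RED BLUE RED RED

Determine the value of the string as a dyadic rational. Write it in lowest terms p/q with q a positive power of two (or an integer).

-1943/1024

Recurse on prefixes of the 12-edge string RED RED BLUE RED RED RED BLUE BLUE RED BLUE RED RED:
G_1 [R]  L=[—]  R=[0]  -> -1
G_2 [RR]  L=[—]  R=[-1; 0]  -> -2
G_3 [RRB]  L=[-2]  R=[-1; 0]  -> -3/2
G_4 [RRBR]  L=[-2]  R=[-3/2; -1; 0]  -> -7/4
G_5 [RRBRR]  L=[-2]  R=[-7/4; -3/2; -1; 0]  -> -15/8
G_6 [RRBRRR]  L=[-2]  R=[-15/8; -7/4; -3/2; -1; 0]  -> -31/16
G_7 [RRBRRRB]  L=[-2; -31/16]  R=[-15/8; -7/4; -3/2; -1; 0]  -> -61/32
G_8 [RRBRRRBB]  L=[-2; -31/16; -61/32]  R=[-15/8; -7/4; -3/2; -1; 0]  -> -121/64
G_9 [RRBRRRBBR]  L=[-2; -31/16; -61/32]  R=[-121/64; -15/8; -7/4; -3/2; -1; 0]  -> -243/128
G_10 [RRBRRRBBRB]  L=[-2; -31/16; -61/32; -243/128]  R=[-121/64; -15/8; -7/4; -3/2; -1; 0]  -> -485/256
G_11 [RRBRRRBBRBR]  L=[-2; -31/16; -61/32; -243/128]  R=[-485/256; -121/64; -15/8; -7/4; -3/2; -1; 0]  -> -971/512
G_12 [RRBRRRBBRBRR]  L=[-2; -31/16; -61/32; -243/128]  R=[-971/512; -485/256; -121/64; -15/8; -7/4; -3/2; -1; 0]  -> -1943/1024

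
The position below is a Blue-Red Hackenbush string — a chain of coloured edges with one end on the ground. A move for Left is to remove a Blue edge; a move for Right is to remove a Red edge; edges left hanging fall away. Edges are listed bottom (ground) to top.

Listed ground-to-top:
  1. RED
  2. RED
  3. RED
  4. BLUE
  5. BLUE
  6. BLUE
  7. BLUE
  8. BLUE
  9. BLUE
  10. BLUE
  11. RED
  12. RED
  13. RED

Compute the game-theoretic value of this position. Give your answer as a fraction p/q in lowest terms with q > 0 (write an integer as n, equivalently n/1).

Build v(s[:k]) for k = 1..13, string s = RED RED RED BLUE BLUE BLUE BLUE BLUE BLUE BLUE RED RED RED.
v(R) = { — | 0 } = -1
v(RR) = { — | -1,0 } = -2
v(RRR) = { — | -2,-1,0 } = -3
v(RRRB) = { -3 | -2,-1,0 } = -5/2
v(RRRBB) = { -3,-5/2 | -2,-1,0 } = -9/4
v(RRRBBB) = { -3,-5/2,-9/4 | -2,-1,0 } = -17/8
v(RRRBBBB) = { -3,-5/2,-9/4,-17/8 | -2,-1,0 } = -33/16
v(RRRBBBBB) = { -3,-5/2,-9/4,-17/8,-33/16 | -2,-1,0 } = -65/32
v(RRRBBBBBB) = { -3,-5/2,-9/4,-17/8,-33/16,-65/32 | -2,-1,0 } = -129/64
v(RRRBBBBBBB) = { -3,-5/2,-9/4,-17/8,-33/16,-65/32,-129/64 | -2,-1,0 } = -257/128
v(RRRBBBBBBBR) = { -3,-5/2,-9/4,-17/8,-33/16,-65/32,-129/64 | -257/128,-2,-1,0 } = -515/256
v(RRRBBBBBBBRR) = { -3,-5/2,-9/4,-17/8,-33/16,-65/32,-129/64 | -515/256,-257/128,-2,-1,0 } = -1031/512
v(RRRBBBBBBBRRR) = { -3,-5/2,-9/4,-17/8,-33/16,-65/32,-129/64 | -1031/512,-515/256,-257/128,-2,-1,0 } = -2063/1024

-2063/1024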